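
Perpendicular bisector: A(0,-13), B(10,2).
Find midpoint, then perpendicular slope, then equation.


Midpoint = (5, -5.5)
Slope of AB = dy/dx = 15/10 = 1.5000
Perp slope = -dx/dy = -10/15 = -0.6667
b = My - (perp slope)*Mx = -5.5 + (10*5)/15 = -5.5 + 3.3333 = -2.1667

y = -0.6667x - 2.1667


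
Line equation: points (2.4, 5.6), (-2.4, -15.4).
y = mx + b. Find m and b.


m = (-21.0)/(-4.8) = 4.3750
b = y1 - m*x1 = 5.6 - (-21.0*2.4)/(-4.8) = 5.6 - 10.5000 = -4.9000

y = 4.3750x - 4.9000


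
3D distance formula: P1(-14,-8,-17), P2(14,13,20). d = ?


dx=28, dy=21, dz=37
d = sqrt(784+441+1369) = sqrt(2594) = 50.9313

50.9313


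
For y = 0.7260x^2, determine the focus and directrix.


a = 0.7260
1/(4a) = 0.3444
Focus = (0, 0.3444)
Directrix: y = -0.3444

Focus = (0, 0.3444), Directrix: y = -0.3444


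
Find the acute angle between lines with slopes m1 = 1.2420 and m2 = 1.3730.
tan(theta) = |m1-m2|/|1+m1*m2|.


m1-m2 = -0.131
1+m1*m2 = 2.705266
tan(theta) = |-0.131/2.705266| = 0.048424
theta = arctan(|-0.131/2.705266|) = 2.7723 degrees (acute angle)

2.7723 degrees


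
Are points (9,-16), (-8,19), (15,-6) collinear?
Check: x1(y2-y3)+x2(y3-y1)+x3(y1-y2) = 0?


9*(19+ 6) - 8*(-6+ 16) + 15*(-16-19)
= 225 - 80 - 525 = -380

No, not collinear (determinant = -380)


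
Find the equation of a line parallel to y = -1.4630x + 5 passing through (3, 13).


Parallel lines have equal slopes.
m2 = -1.4630
b2 = 13 + 1.4630*3 = 17.3890

y = -1.4630x + 17.3890


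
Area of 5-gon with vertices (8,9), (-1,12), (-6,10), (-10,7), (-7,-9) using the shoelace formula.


sum(xi*y_{i+1}) = 8*12 - 1*10 - 6*7 - 10*(-9) - 7*9 = 71
sum(yi*x_{i+1}) = 9*(-1) + 12*(-6) + 10*(-10) + 7*(-7) - 9*8 = -302
Area = |71 + 302|/2 = 373/2 = 186.5000

186.5000 sq units


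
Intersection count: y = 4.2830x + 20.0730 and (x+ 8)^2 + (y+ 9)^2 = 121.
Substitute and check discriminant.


Substitute y = 4.2830x + 20.0730: (x+ 8)^2 + (4.2830x+20.0730+ 9)^2 = 121
Expand to Ax^2 + Bx + C = 0, where b-k = 29.073
A = 1+m^2 = 19.344089
B = 2(m(b-k) - h) = 2(4.2830*29.073 + 8) = 265.039318
C = h^2 + (b-k)^2 - r^2 = 64 + 845.239329 - 121 = 788.239329
disc = B^2-4AC = 70245.8401 - 60991.0869 = 9254.7532
disc > 0

2 intersection points


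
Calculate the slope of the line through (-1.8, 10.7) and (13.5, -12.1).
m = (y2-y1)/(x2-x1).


dy = -12.1 - 10.7 = -22.8
dx = 13.5 + 1.8 = 15.3
m = -22.8/15.3 = -1.4902

m = -1.4902


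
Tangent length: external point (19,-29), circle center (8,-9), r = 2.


d = sqrt((19-8)^2 + (-29+ 9)^2) = sqrt(121+400) = 22.8254
L = sqrt(521.0000 - 4) = sqrt(517.0000) = 22.7376

22.7376


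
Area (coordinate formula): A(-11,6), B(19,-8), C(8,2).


-11*(-8-2) = 110
19*(2-6) = -76
8*(6+ 8) = 112
sum = 146
Area = |146|/2 = 73.0000

73.0000 sq units


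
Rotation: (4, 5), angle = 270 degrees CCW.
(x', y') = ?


cos(270) = 0, sin(270) = -1
x' = 4*0 - 5*(-1) = 5
y' = 4*(-1) + 5*0 = -4

(5, -4)


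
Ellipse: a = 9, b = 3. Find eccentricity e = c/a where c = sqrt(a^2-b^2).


c = sqrt(81-9) = sqrt(72) = 8.4853
e = c/a = sqrt(72)/9 = 0.9428

e = 0.9428


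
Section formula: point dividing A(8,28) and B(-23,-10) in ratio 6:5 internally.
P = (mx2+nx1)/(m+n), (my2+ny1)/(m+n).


Px = (6*(-23) + 5*8)/11 = -98/11 = -8.9091
Py = (6*(-10) + 5*28)/11 = 80/11 = 7.2727

P = (-8.9091, 7.2727)


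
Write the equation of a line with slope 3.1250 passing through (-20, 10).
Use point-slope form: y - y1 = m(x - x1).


y - 10 = 3.1250(x + 20)
y = 3.1250x + 10 - 3.1250*(-20)
y = 3.1250x + 72.5000

y = 3.1250x + 72.5000


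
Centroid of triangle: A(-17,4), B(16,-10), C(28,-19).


Gx = (-17+16+28)/3 = 27/3 = 9.0000
Gy = (4- 10- 19)/3 = -25/3 = -8.3333

G = (9.0000, -8.3333)


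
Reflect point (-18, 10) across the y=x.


Reflection rule for y=x: (y, x)
(-18, 10) -> (10, -18)

(10, -18)


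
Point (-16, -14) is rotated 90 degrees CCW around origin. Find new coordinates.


cos(90) = 0, sin(90) = 1
x' = -16*0 + 14*1 = 14
y' = -16*1 - 14*0 = -16

(14, -16)


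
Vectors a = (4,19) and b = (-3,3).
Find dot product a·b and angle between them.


a·b = 4*(-3) + 19*3 = -12 + 57 = 45
|a| = sqrt(16+361) = 19.4165
|b| = sqrt(9+9) = 4.2426
cos(theta) = 45/(sqrt(377)*sqrt(18)) = 45/sqrt(6786) = 0.546268
theta = arccos(45/sqrt(6786)) = 56.8887 degrees

a·b = 45, theta = 56.8887 deg


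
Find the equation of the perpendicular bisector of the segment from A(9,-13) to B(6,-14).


Midpoint = (7.5, -13.5)
Slope of AB = dy/dx = -1/(-3) = 0.3333
Perp slope = -dx/dy = -3/1 = -3.0000
b = My - (perp slope)*Mx = -13.5 + (-3*7.5)/(-1) = -13.5 + 22.5000 = 9.0000

y = -3.0000x + 9.0000


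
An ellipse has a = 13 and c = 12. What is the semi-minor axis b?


b^2 = 13^2 - (12)^2 = 169 - 144 = 25
b = sqrt(25) = 5

b = 5


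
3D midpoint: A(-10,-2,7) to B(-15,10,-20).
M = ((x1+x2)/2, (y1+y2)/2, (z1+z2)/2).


Mx = (-10- 15)/2 = -12.5000
My = (-2+10)/2 = 4.0000
Mz = (7- 20)/2 = -6.5000

M = (-12.5000, 4.0000, -6.5000)


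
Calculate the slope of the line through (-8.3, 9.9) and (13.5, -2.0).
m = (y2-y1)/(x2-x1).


dy = -2.0 - 9.9 = -11.9
dx = 13.5 + 8.3 = 21.8
m = -11.9/21.8 = -0.5459

m = -0.5459


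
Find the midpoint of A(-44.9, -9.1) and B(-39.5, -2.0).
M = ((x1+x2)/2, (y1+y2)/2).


Mx = (-44.9 - 39.5)/2 = -84.4/2 = -42.2000
My = (-9.1 - 2.0)/2 = -11.1/2 = -5.5500

(-42.2000, -5.5500)


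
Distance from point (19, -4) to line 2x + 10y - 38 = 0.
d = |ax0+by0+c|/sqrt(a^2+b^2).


|2*19 + 10*(-4) - 38| = |-40| = 40
sqrt(4 + 100) = sqrt(104) = 10.1980
d = 40/sqrt(104) = 3.9223

3.9223


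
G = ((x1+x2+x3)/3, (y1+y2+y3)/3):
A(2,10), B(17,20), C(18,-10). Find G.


Gx = (2+17+18)/3 = 37/3 = 12.3333
Gy = (10+20- 10)/3 = 20/3 = 6.6667

G = (12.3333, 6.6667)


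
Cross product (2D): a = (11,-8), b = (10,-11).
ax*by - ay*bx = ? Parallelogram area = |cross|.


cross = 11*(-11) + 8*10 = -121 + 80 = -41
Parallelogram area = |-41| = 41

cross = -41, parallelogram area = 41


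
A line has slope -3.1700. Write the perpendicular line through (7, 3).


Perpendicular slope = -1/m1 = -1/(-3.1700) = 0.3155
b2 = y0 - m2*x0 = 3 + 7/(-3.1700) = 3 - 2.2082 = 0.7918

y = 0.3155x + 0.7918


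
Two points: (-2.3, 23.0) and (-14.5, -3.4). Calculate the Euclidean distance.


dx = -14.5 + 2.3 = -12.2
dy = -3.4 - 23.0 = -26.4
d = sqrt(148.84 + 696.96) = sqrt(845.8) = 29.0826

29.0826


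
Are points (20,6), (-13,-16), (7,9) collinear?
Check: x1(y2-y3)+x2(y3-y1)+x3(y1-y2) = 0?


20*(-16-9) - 13*(9-6) + 7*(6+ 16)
= -500 - 39 + 154 = -385

No, not collinear (determinant = -385)


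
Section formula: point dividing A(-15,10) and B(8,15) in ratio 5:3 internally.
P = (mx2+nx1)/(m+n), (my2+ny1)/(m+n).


Px = (5*8 + 3*(-15))/8 = -5/8 = -0.6250
Py = (5*15 + 3*10)/8 = 105/8 = 13.1250

P = (-0.6250, 13.1250)


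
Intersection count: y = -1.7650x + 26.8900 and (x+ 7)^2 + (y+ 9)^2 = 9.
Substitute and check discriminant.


Substitute y = -1.7650x + 26.8900: (x+ 7)^2 + (-1.7650x+26.8900+ 9)^2 = 9
Expand to Ax^2 + Bx + C = 0, where b-k = 35.89
A = 1+m^2 = 4.115225
B = 2(m(b-k) - h) = 2(-1.7650*35.89 + 7) = -112.6917
C = h^2 + (b-k)^2 - r^2 = 49 + 1288.0921 - 9 = 1328.0921
disc = B^2-4AC = 12699.4192 - 21861.5912 = -9162.1720
disc < 0

0 intersection points


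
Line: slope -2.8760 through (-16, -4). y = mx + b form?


y + 4 = -2.8760(x + 16)
y = -2.8760x - 4 + 2.8760*(-16)
y = -2.8760x - 50.0160

y = -2.8760x - 50.0160


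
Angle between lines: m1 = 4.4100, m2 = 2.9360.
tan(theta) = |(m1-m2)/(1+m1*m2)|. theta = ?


m1-m2 = 1.474
1+m1*m2 = 13.94776
tan(theta) = |1.474/13.94776| = 0.105680
theta = arctan(|1.474/13.94776|) = 6.0326 degrees (acute angle)

6.0326 degrees


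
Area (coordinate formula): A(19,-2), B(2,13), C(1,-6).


19*(13+ 6) = 361
2*(-6+ 2) = -8
1*(-2-13) = -15
sum = 338
Area = |338|/2 = 169.0000

169.0000 sq units


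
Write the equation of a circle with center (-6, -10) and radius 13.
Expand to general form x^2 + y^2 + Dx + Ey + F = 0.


(x+ 6)^2 + (y+ 10)^2 = 13^2
D = -2h = 12, E = -2k = 20
F = h^2+k^2-r^2 = 36+100-169 = -33

x^2 + y^2 + 12x + 20y - 33 = 0


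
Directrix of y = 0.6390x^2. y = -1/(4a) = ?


a = 0.6390
1/(4a) = 0.3912
directrix: y = -0.3912 = -0.3912

y = -0.3912


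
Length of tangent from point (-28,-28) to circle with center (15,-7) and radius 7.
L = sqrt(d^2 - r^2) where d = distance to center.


d = sqrt((-28-15)^2 + (-28+ 7)^2) = sqrt(1849+441) = 47.8539
L = sqrt(2290.0000 - 49) = sqrt(2241.0000) = 47.3392

47.3392


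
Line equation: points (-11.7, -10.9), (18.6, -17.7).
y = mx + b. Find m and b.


m = (-6.8)/(30.3) = -0.2244
b = y1 - m*x1 = -10.9 - (-6.8*(-11.7))/(30.3) = -10.9 - 2.6257 = -13.5257

y = -0.2244x - 13.5257


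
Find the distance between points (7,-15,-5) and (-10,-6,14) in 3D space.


dx=-17, dy=9, dz=19
d = sqrt(289+81+361) = sqrt(731) = 27.0370

27.0370


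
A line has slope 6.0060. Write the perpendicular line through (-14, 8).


Perpendicular slope = -1/m1 = -1/6.0060 = -0.1665
b2 = y0 - m2*x0 = 8 - 14/6.0060 = 8 - 2.3310 = 5.6690

y = -0.1665x + 5.6690


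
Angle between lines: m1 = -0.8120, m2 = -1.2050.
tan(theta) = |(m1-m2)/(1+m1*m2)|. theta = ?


m1-m2 = 0.393
1+m1*m2 = 1.97846
tan(theta) = |0.393/1.97846| = 0.198639
theta = arctan(|0.393/1.97846|) = 11.2350 degrees (acute angle)

11.2350 degrees


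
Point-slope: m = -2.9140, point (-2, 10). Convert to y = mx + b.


y - 10 = -2.9140(x + 2)
y = -2.9140x + 10 + 2.9140*(-2)
y = -2.9140x + 4.1720

y = -2.9140x + 4.1720


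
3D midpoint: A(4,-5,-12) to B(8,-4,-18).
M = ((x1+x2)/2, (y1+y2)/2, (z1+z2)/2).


Mx = (4+8)/2 = 6.0000
My = (-5- 4)/2 = -4.5000
Mz = (-12- 18)/2 = -15.0000

M = (6.0000, -4.5000, -15.0000)


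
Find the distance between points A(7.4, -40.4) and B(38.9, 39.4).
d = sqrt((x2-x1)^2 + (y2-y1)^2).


dx = 38.9 - 7.4 = 31.5
dy = 39.4 + 40.4 = 79.8
d = sqrt(992.25 + 6368.04) = sqrt(7360.29) = 85.7921

85.7921


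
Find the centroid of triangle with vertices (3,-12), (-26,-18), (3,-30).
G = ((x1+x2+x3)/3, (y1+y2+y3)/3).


Gx = (3- 26+3)/3 = -20/3 = -6.6667
Gy = (-12- 18- 30)/3 = -60/3 = -20.0000

G = (-6.6667, -20.0000)


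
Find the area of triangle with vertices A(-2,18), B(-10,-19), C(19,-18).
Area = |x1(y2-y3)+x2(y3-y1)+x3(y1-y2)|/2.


-2*(-19+ 18) = 2
-10*(-18-18) = 360
19*(18+ 19) = 703
sum = 1065
Area = |1065|/2 = 532.5000

532.5000 sq units


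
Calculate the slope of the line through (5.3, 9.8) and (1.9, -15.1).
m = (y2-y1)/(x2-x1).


dy = -15.1 - 9.8 = -24.9
dx = 1.9 - 5.3 = -3.4
m = -24.9/(-3.4) = 7.3235

m = 7.3235


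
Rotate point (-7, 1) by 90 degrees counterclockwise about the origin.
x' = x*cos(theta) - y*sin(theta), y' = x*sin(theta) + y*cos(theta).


cos(90) = 0, sin(90) = 1
x' = -7*0 - 1*1 = -1
y' = -7*1 + 1*0 = -7

(-1, -7)


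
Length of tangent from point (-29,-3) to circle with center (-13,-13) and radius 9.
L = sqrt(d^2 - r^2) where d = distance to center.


d = sqrt((-29+ 13)^2 + (-3+ 13)^2) = sqrt(256+100) = 18.8680
L = sqrt(356.0000 - 81) = sqrt(275.0000) = 16.5831

16.5831


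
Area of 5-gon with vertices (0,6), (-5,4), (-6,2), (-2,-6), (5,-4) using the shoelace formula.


sum(xi*y_{i+1}) = 0*4 - 5*2 - 6*(-6) - 2*(-4) + 5*6 = 64
sum(yi*x_{i+1}) = 6*(-5) + 4*(-6) + 2*(-2) - 6*5 - 4*0 = -88
Area = |64 + 88|/2 = 152/2 = 76.0000

76.0000 sq units


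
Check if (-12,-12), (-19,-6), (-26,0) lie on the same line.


-12*(-6-0) - 19*(0+ 12) - 26*(-12+ 6)
= 72 - 228 + 156 = 0

Yes, collinear (determinant = 0)


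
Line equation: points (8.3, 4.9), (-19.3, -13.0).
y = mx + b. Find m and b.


m = (-17.9)/(-27.6) = 0.6486
b = y1 - m*x1 = 4.9 - (-17.9*8.3)/(-27.6) = 4.9 - 5.3830 = -0.4830

y = 0.6486x - 0.4830


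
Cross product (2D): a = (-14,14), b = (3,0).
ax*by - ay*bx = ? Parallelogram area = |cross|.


cross = -14*0 - 14*3 = 0 - 42 = -42
Parallelogram area = |-42| = 42

cross = -42, parallelogram area = 42


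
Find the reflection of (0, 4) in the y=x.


Reflection rule for y=x: (y, x)
(0, 4) -> (4, 0)

(4, 0)


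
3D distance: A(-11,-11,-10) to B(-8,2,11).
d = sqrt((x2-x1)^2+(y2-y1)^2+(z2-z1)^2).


dx=3, dy=13, dz=21
d = sqrt(9+169+441) = sqrt(619) = 24.8797

24.8797


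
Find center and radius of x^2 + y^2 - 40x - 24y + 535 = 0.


h = -D/2 = 40/2 = 20
k = -E/2 = 24/2 = 12
r^2 = h^2 + k^2 - F = 400 + 144 - 535 = 9
r = 3

Center (20, 12), radius = 3


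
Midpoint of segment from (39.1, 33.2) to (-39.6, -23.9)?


Mx = (39.1 - 39.6)/2 = -0.5/2 = -0.2500
My = (33.2 - 23.9)/2 = 9.3/2 = 4.6500

(-0.2500, 4.6500)


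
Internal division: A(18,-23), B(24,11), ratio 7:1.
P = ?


Px = (7*24 + 1*18)/8 = 186/8 = 23.2500
Py = (7*11 + 1*(-23))/8 = 54/8 = 6.7500

P = (23.2500, 6.7500)


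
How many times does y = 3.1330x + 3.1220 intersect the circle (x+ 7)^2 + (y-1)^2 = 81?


Substitute y = 3.1330x + 3.1220: (x+ 7)^2 + (3.1330x+3.1220-1)^2 = 81
Expand to Ax^2 + Bx + C = 0, where b-k = 2.122
A = 1+m^2 = 10.815689
B = 2(m(b-k) - h) = 2(3.1330*2.122 + 7) = 27.296452
C = h^2 + (b-k)^2 - r^2 = 49 + 4.502884 - 81 = -27.497116
disc = B^2-4AC = 745.0963 + 1189.6010 = 1934.6973
disc > 0

2 intersection points


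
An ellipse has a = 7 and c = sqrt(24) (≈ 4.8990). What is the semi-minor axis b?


b^2 = 7^2 - (sqrt(24))^2 = 49 - 24 = 25
b = sqrt(25) = 5

b = 5


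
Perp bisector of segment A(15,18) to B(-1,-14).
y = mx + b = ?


Midpoint = (7, 2)
Slope of AB = dy/dx = -32/(-16) = 2.0000
Perp slope = -dx/dy = -16/32 = -0.5000
b = My - (perp slope)*Mx = 2 + (-16*7)/(-32) = 2 + 3.5000 = 5.5000

y = -0.5000x + 5.5000


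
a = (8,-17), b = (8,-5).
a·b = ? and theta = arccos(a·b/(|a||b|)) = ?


a·b = 8*8 - 17*(-5) = 64 + 85 = 149
|a| = sqrt(64+289) = 18.7883
|b| = sqrt(64+25) = 9.4340
cos(theta) = 149/(sqrt(353)*sqrt(89)) = 149/sqrt(31417) = 0.840628
theta = arccos(149/sqrt(31417)) = 32.7935 degrees

a·b = 149, theta = 32.7935 deg


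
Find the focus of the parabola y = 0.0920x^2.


a = 0.0920
4a = 0.3680
focus = (0, 1/0.3680) = (0, 2.7174)

Focus = (0, 2.7174)


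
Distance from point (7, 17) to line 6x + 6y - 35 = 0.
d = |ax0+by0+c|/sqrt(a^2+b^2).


|6*7 + 6*17 - 35| = |109| = 109
sqrt(36 + 36) = sqrt(72) = 8.4853
d = 109/sqrt(72) = 12.8458

12.8458


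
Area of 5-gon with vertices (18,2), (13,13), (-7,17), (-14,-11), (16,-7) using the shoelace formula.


sum(xi*y_{i+1}) = 18*13 + 13*17 - 7*(-11) - 14*(-7) + 16*2 = 662
sum(yi*x_{i+1}) = 2*13 + 13*(-7) + 17*(-14) - 11*16 - 7*18 = -605
Area = |662 + 605|/2 = 1267/2 = 633.5000

633.5000 sq units


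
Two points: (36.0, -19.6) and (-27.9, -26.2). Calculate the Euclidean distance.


dx = -27.9 - 36.0 = -63.9
dy = -26.2 + 19.6 = -6.6
d = sqrt(4083.21 + 43.56) = sqrt(4126.77) = 64.2399

64.2399


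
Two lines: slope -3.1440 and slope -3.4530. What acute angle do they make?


m1-m2 = 0.309
1+m1*m2 = 11.856232
tan(theta) = |0.309/11.856232| = 0.026062
theta = arctan(|0.309/11.856232|) = 1.4929 degrees (acute angle)

1.4929 degrees


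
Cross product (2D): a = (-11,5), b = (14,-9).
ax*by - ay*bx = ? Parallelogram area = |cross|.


cross = -11*(-9) - 5*14 = 99 - 70 = 29
Parallelogram area = |29| = 29

cross = 29, parallelogram area = 29


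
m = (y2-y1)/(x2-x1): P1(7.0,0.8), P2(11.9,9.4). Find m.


dy = 9.4 - 0.8 = 8.6
dx = 11.9 - 7.0 = 4.9
m = 8.6/4.9 = 1.7551

m = 1.7551


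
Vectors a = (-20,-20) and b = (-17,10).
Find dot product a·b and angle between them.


a·b = -20*(-17) - 20*10 = 340 - 200 = 140
|a| = sqrt(400+400) = 28.2843
|b| = sqrt(289+100) = 19.7231
cos(theta) = 140/(sqrt(800)*sqrt(389)) = 140/sqrt(311200) = 0.250962
theta = arccos(140/sqrt(311200)) = 75.4655 degrees

a·b = 140, theta = 75.4655 deg


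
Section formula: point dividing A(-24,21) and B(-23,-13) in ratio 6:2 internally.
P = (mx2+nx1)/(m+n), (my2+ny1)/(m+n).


Px = (6*(-23) + 2*(-24))/8 = -186/8 = -23.2500
Py = (6*(-13) + 2*21)/8 = -36/8 = -4.5000

P = (-23.2500, -4.5000)


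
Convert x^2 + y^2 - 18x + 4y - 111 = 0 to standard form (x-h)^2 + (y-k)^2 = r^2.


h = -D/2 = 18/2 = 9
k = -E/2 = -4/2 = -2
r^2 = h^2 + k^2 - F = 81 + 4 + 111 = 196
r = 14

Center (9, -2), radius = 14


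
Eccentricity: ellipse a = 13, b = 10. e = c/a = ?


c = sqrt(169-100) = sqrt(69) = 8.3066
e = c/a = sqrt(69)/13 = 0.6390

e = 0.6390


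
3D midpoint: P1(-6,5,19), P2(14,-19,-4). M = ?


Mx = (-6+14)/2 = 4.0000
My = (5- 19)/2 = -7.0000
Mz = (19- 4)/2 = 7.5000

M = (4.0000, -7.0000, 7.5000)


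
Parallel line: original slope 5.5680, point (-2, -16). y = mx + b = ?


Parallel lines have equal slopes.
m2 = 5.5680
b2 = -16 - 5.5680*(-2) = -4.8640

y = 5.5680x - 4.8640


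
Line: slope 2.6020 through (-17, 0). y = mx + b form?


y - 0 = 2.6020(x + 17)
y = 2.6020x + 0 - 2.6020*(-17)
y = 2.6020x + 44.2340

y = 2.6020x + 44.2340


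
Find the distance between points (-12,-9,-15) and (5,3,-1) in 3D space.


dx=17, dy=12, dz=14
d = sqrt(289+144+196) = sqrt(629) = 25.0799

25.0799


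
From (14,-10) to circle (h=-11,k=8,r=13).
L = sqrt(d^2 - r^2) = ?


d = sqrt((14+ 11)^2 + (-10-8)^2) = sqrt(625+324) = 30.8058
L = sqrt(949.0000 - 169) = sqrt(780.0000) = 27.9285

27.9285


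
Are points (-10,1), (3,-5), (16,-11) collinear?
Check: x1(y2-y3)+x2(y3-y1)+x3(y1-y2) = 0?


-10*(-5+ 11) + 3*(-11-1) + 16*(1+ 5)
= -60 - 36 + 96 = 0

Yes, collinear (determinant = 0)


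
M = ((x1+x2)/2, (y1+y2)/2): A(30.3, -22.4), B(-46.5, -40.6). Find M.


Mx = (30.3 - 46.5)/2 = -16.2/2 = -8.1000
My = (-22.4 - 40.6)/2 = -63.0/2 = -31.5000

(-8.1000, -31.5000)


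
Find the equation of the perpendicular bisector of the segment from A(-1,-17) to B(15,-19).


Midpoint = (7, -18)
Slope of AB = dy/dx = -2/16 = -0.1250
Perp slope = -dx/dy = 16/2 = 8.0000
b = My - (perp slope)*Mx = -18 + (16*7)/(-2) = -18 - 56.0000 = -74.0000

y = 8.0000x - 74.0000


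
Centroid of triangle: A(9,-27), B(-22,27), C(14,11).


Gx = (9- 22+14)/3 = 1/3 = 0.3333
Gy = (-27+27+11)/3 = 11/3 = 3.6667

G = (0.3333, 3.6667)


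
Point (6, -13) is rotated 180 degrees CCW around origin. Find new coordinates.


cos(180) = -1, sin(180) = 0
x' = 6*(-1) + 13*0 = -6
y' = 6*0 - 13*(-1) = 13

(-6, 13)


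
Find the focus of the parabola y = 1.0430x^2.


a = 1.0430
4a = 4.1720
focus = (0, 1/4.1720) = (0, 0.2397)

Focus = (0, 0.2397)


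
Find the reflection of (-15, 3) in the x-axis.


Reflection rule for x-axis: (x, -y)
(-15, 3) -> (-15, -3)

(-15, -3)


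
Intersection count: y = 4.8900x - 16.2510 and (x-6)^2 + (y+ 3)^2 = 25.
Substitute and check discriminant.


Substitute y = 4.8900x - 16.2510: (x-6)^2 + (4.8900x- 16.2510+ 3)^2 = 25
Expand to Ax^2 + Bx + C = 0, where b-k = -13.251
A = 1+m^2 = 24.9121
B = 2(m(b-k) - h) = 2(4.8900*(-13.251) - 6) = -141.59478
C = h^2 + (b-k)^2 - r^2 = 36 + 175.589001 - 25 = 186.589001
disc = B^2-4AC = 20049.0817 - 18593.2954 = 1455.7863
disc > 0

2 intersection points


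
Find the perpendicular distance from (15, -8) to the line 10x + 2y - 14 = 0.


|10*15 + 2*(-8) - 14| = |120| = 120
sqrt(100 + 4) = sqrt(104) = 10.1980
d = 120/sqrt(104) = 11.7670

11.7670


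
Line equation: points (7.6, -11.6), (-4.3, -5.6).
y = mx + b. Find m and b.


m = (6.0)/(-11.9) = -0.5042
b = y1 - m*x1 = -11.6 - (6.0*7.6)/(-11.9) = -11.6 + 3.8319 = -7.7681

y = -0.5042x - 7.7681


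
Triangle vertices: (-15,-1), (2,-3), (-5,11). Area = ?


-15*(-3-11) = 210
2*(11+ 1) = 24
-5*(-1+ 3) = -10
sum = 224
Area = |224|/2 = 112.0000

112.0000 sq units


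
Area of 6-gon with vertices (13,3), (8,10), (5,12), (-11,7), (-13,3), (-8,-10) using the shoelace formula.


sum(xi*y_{i+1}) = 13*10 + 8*12 + 5*7 - 11*3 - 13*(-10) - 8*3 = 334
sum(yi*x_{i+1}) = 3*8 + 10*5 + 12*(-11) + 7*(-13) + 3*(-8) - 10*13 = -303
Area = |334 + 303|/2 = 637/2 = 318.5000

318.5000 sq units


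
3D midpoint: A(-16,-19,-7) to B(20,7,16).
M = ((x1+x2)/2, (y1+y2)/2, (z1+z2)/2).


Mx = (-16+20)/2 = 2.0000
My = (-19+7)/2 = -6.0000
Mz = (-7+16)/2 = 4.5000

M = (2.0000, -6.0000, 4.5000)


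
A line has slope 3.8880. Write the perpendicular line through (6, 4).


Perpendicular slope = -1/m1 = -1/3.8880 = -0.2572
b2 = y0 - m2*x0 = 4 + 6/3.8880 = 4 + 1.5432 = 5.5432

y = -0.2572x + 5.5432


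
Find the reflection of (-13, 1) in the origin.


Reflection rule for origin: (-x, -y)
(-13, 1) -> (13, -1)

(13, -1)


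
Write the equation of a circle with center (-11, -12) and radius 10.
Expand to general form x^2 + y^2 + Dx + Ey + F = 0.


(x+ 11)^2 + (y+ 12)^2 = 10^2
D = -2h = 22, E = -2k = 24
F = h^2+k^2-r^2 = 121+144-100 = 165

x^2 + y^2 + 22x + 24y + 165 = 0


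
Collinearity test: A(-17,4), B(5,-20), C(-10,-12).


-17*(-20+ 12) + 5*(-12-4) - 10*(4+ 20)
= 136 - 80 - 240 = -184

No, not collinear (determinant = -184)


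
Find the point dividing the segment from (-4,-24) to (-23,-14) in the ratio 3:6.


Px = (3*(-23) + 6*(-4))/9 = -93/9 = -10.3333
Py = (3*(-14) + 6*(-24))/9 = -186/9 = -20.6667

P = (-10.3333, -20.6667)


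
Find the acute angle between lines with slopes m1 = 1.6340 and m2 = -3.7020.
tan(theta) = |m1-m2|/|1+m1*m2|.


m1-m2 = 5.336
1+m1*m2 = -5.049068
tan(theta) = |5.336/(-5.049068)| = 1.056829
theta = arctan(|5.336/(-5.049068)|) = 46.5826 degrees (acute angle)

46.5826 degrees


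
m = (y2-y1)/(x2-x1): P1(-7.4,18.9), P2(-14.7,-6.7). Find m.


dy = -6.7 - 18.9 = -25.6
dx = -14.7 + 7.4 = -7.3
m = -25.6/(-7.3) = 3.5068

m = 3.5068


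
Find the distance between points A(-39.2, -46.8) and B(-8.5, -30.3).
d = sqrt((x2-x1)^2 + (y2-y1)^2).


dx = -8.5 + 39.2 = 30.7
dy = -30.3 + 46.8 = 16.5
d = sqrt(942.49 + 272.25) = sqrt(1214.74) = 34.8531

34.8531


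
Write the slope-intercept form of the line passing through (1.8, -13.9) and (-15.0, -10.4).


m = (3.5)/(-16.8) = -0.2083
b = y1 - m*x1 = -13.9 - (3.5*1.8)/(-16.8) = -13.9 + 0.3750 = -13.5250

y = -0.2083x - 13.5250


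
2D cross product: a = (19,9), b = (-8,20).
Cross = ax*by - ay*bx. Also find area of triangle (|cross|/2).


cross = 19*20 - 9*(-8) = 380 + 72 = 452
Triangle area = |452|/2 = 452/2 = 226.0000

cross = 452, triangle area = 226.0000


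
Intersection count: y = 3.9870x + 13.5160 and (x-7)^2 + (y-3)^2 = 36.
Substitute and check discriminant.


Substitute y = 3.9870x + 13.5160: (x-7)^2 + (3.9870x+13.5160-3)^2 = 36
Expand to Ax^2 + Bx + C = 0, where b-k = 10.516
A = 1+m^2 = 16.896169
B = 2(m(b-k) - h) = 2(3.9870*10.516 - 7) = 69.854584
C = h^2 + (b-k)^2 - r^2 = 49 + 110.586256 - 36 = 123.586256
disc = B^2-4AC = 4879.6629 - 8352.5371 = -3472.8742
disc < 0

0 intersection points


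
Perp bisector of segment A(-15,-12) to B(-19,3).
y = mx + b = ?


Midpoint = (-17, -4.5)
Slope of AB = dy/dx = 15/(-4) = -3.7500
Perp slope = -dx/dy = 4/15 = 0.2667
b = My - (perp slope)*Mx = -4.5 + (-4*(-17))/15 = -4.5 + 4.5333 = 0.0333

y = 0.2667x + 0.0333


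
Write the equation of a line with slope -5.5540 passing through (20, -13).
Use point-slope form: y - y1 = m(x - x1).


y + 13 = -5.5540(x - 20)
y = -5.5540x - 13 + 5.5540*20
y = -5.5540x + 98.0800

y = -5.5540x + 98.0800


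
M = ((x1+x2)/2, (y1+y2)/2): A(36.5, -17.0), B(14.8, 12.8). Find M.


Mx = (36.5 + 14.8)/2 = 51.3/2 = 25.6500
My = (-17.0 + 12.8)/2 = -4.2/2 = -2.1000

(25.6500, -2.1000)


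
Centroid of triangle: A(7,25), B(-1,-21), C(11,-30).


Gx = (7- 1+11)/3 = 17/3 = 5.6667
Gy = (25- 21- 30)/3 = -26/3 = -8.6667

G = (5.6667, -8.6667)


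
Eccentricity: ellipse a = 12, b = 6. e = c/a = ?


c = sqrt(144-36) = sqrt(108) = 10.3923
e = c/a = sqrt(108)/12 = 0.8660

e = 0.8660


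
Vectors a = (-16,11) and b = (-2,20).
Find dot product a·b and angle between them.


a·b = -16*(-2) + 11*20 = 32 + 220 = 252
|a| = sqrt(256+121) = 19.4165
|b| = sqrt(4+400) = 20.0998
cos(theta) = 252/(sqrt(377)*sqrt(404)) = 252/sqrt(152308) = 0.645712
theta = arccos(252/sqrt(152308)) = 49.7809 degrees

a·b = 252, theta = 49.7809 deg


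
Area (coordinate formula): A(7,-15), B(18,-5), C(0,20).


7*(-5-20) = -175
18*(20+ 15) = 630
0*(-15+ 5) = 0
sum = 455
Area = |455|/2 = 227.5000

227.5000 sq units


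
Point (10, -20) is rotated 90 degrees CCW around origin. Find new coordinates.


cos(90) = 0, sin(90) = 1
x' = 10*0 + 20*1 = 20
y' = 10*1 - 20*0 = 10

(20, 10)


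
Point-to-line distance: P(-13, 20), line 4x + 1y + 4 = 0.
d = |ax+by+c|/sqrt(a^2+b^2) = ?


|4*(-13) + 1*20 + 4| = |-28| = 28
sqrt(16 + 1) = sqrt(17) = 4.1231
d = 28/sqrt(17) = 6.7910

6.7910


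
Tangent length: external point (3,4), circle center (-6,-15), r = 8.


d = sqrt((3+ 6)^2 + (4+ 15)^2) = sqrt(81+361) = 21.0238
L = sqrt(442.0000 - 64) = sqrt(378.0000) = 19.4422

19.4422


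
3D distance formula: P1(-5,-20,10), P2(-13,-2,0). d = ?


dx=-8, dy=18, dz=-10
d = sqrt(64+324+100) = sqrt(488) = 22.0907

22.0907


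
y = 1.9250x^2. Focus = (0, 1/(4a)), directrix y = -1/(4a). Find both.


a = 1.9250
1/(4a) = 0.1299
Focus = (0, 0.1299)
Directrix: y = -0.1299

Focus = (0, 0.1299), Directrix: y = -0.1299


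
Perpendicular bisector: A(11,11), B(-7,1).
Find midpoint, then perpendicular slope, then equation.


Midpoint = (2, 6)
Slope of AB = dy/dx = -10/(-18) = 0.5556
Perp slope = -dx/dy = -18/10 = -1.8000
b = My - (perp slope)*Mx = 6 + (-18*2)/(-10) = 6 + 3.6000 = 9.6000

y = -1.8000x + 9.6000


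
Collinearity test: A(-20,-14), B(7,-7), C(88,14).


-20*(-7-14) + 7*(14+ 14) + 88*(-14+ 7)
= 420 + 196 - 616 = 0

Yes, collinear (determinant = 0)


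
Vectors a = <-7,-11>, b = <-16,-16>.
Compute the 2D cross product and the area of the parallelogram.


cross = -7*(-16) + 11*(-16) = 112 - 176 = -64
Parallelogram area = |-64| = 64

cross = -64, parallelogram area = 64


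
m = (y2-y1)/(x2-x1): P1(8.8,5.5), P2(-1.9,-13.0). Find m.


dy = -13.0 - 5.5 = -18.5
dx = -1.9 - 8.8 = -10.7
m = -18.5/(-10.7) = 1.7290

m = 1.7290


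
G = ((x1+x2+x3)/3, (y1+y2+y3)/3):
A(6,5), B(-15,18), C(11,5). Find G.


Gx = (6- 15+11)/3 = 2/3 = 0.6667
Gy = (5+18+5)/3 = 28/3 = 9.3333

G = (0.6667, 9.3333)


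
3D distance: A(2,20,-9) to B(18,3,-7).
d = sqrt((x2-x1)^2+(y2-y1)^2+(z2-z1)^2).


dx=16, dy=-17, dz=2
d = sqrt(256+289+4) = sqrt(549) = 23.4307

23.4307


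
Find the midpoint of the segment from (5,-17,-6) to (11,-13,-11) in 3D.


Mx = (5+11)/2 = 8.0000
My = (-17- 13)/2 = -15.0000
Mz = (-6- 11)/2 = -8.5000

M = (8.0000, -15.0000, -8.5000)


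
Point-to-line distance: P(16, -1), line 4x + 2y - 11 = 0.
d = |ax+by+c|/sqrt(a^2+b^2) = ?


|4*16 + 2*(-1) - 11| = |51| = 51
sqrt(16 + 4) = sqrt(20) = 4.4721
d = 51/sqrt(20) = 11.4039

11.4039


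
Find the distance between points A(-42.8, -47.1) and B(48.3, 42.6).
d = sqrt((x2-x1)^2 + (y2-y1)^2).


dx = 48.3 + 42.8 = 91.1
dy = 42.6 + 47.1 = 89.7
d = sqrt(8299.21 + 8046.09) = sqrt(16345.3) = 127.8487

127.8487


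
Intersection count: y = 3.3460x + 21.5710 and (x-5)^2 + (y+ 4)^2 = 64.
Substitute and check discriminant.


Substitute y = 3.3460x + 21.5710: (x-5)^2 + (3.3460x+21.5710+ 4)^2 = 64
Expand to Ax^2 + Bx + C = 0, where b-k = 25.571
A = 1+m^2 = 12.195716
B = 2(m(b-k) - h) = 2(3.3460*25.571 - 5) = 161.121132
C = h^2 + (b-k)^2 - r^2 = 25 + 653.876041 - 64 = 614.876041
disc = B^2-4AC = 25960.0192 - 29995.4143 = -4035.3951
disc < 0

0 intersection points


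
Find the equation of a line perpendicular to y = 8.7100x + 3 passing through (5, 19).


Perpendicular slope = -1/m1 = -1/8.7100 = -0.1148
b2 = y0 - m2*x0 = 19 + 5/8.7100 = 19 + 0.5741 = 19.5741

y = -0.1148x + 19.5741


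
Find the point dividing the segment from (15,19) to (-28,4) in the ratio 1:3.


Px = (1*(-28) + 3*15)/4 = 17/4 = 4.2500
Py = (1*4 + 3*19)/4 = 61/4 = 15.2500

P = (4.2500, 15.2500)


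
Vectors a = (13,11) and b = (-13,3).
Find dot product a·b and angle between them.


a·b = 13*(-13) + 11*3 = -169 + 33 = -136
|a| = sqrt(169+121) = 17.0294
|b| = sqrt(169+9) = 13.3417
cos(theta) = -136/(sqrt(290)*sqrt(178)) = -136/sqrt(51620) = -0.598591
theta = arccos(-136/sqrt(51620)) = 126.7690 degrees

a·b = -136, theta = 126.7690 deg


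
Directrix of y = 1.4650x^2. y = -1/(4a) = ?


a = 1.4650
1/(4a) = 0.1706
directrix: y = -0.1706 = -0.1706

y = -0.1706


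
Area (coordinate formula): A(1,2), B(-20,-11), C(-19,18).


1*(-11-18) = -29
-20*(18-2) = -320
-19*(2+ 11) = -247
sum = -596
Area = |-596|/2 = 298.0000

298.0000 sq units


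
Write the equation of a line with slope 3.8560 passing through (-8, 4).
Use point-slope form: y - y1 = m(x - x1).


y - 4 = 3.8560(x + 8)
y = 3.8560x + 4 - 3.8560*(-8)
y = 3.8560x + 34.8480

y = 3.8560x + 34.8480


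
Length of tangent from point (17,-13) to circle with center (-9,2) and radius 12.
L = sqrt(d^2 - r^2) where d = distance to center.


d = sqrt((17+ 9)^2 + (-13-2)^2) = sqrt(676+225) = 30.0167
L = sqrt(901.0000 - 144) = sqrt(757.0000) = 27.5136

27.5136


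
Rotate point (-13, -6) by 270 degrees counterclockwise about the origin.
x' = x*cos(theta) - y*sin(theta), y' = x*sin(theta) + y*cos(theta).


cos(270) = 0, sin(270) = -1
x' = -13*0 + 6*(-1) = -6
y' = -13*(-1) - 6*0 = 13

(-6, 13)


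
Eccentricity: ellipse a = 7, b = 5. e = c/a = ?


c = sqrt(49-25) = sqrt(24) = 4.8990
e = c/a = sqrt(24)/7 = 0.6999

e = 0.6999


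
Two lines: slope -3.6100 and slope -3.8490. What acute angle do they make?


m1-m2 = 0.239
1+m1*m2 = 14.89489
tan(theta) = |0.239/14.89489| = 0.016046
theta = arctan(|0.239/14.89489|) = 0.9193 degrees (acute angle)

0.9193 degrees


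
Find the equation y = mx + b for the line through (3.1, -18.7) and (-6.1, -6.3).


m = (12.4)/(-9.2) = -1.3478
b = y1 - m*x1 = -18.7 - (12.4*3.1)/(-9.2) = -18.7 + 4.1783 = -14.5217

y = -1.3478x - 14.5217


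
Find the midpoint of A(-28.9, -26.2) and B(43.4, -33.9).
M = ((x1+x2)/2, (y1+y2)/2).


Mx = (-28.9 + 43.4)/2 = 14.5/2 = 7.2500
My = (-26.2 - 33.9)/2 = -60.1/2 = -30.0500

(7.2500, -30.0500)


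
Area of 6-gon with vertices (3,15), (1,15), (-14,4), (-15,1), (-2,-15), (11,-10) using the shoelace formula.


sum(xi*y_{i+1}) = 3*15 + 1*4 - 14*1 - 15*(-15) - 2*(-10) + 11*15 = 445
sum(yi*x_{i+1}) = 15*1 + 15*(-14) + 4*(-15) + 1*(-2) - 15*11 - 10*3 = -452
Area = |445 + 452|/2 = 897/2 = 448.5000

448.5000 sq units


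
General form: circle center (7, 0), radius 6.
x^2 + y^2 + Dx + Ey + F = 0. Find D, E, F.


(x-7)^2 + (y-0)^2 = 6^2
D = -2h = -14, E = -2k = 0
F = h^2+k^2-r^2 = 49+0-36 = 13

D = -14, E = 0, F = 13


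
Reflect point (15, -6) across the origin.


Reflection rule for origin: (-x, -y)
(15, -6) -> (-15, 6)

(-15, 6)


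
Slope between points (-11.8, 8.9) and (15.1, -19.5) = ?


dy = -19.5 - 8.9 = -28.4
dx = 15.1 + 11.8 = 26.9
m = -28.4/26.9 = -1.0558

m = -1.0558


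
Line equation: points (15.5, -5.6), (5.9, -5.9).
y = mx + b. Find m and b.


m = (-0.3)/(-9.6) = 0.0313
b = y1 - m*x1 = -5.6 - (-0.3*15.5)/(-9.6) = -5.6 - 0.4844 = -6.0844

y = 0.0313x - 6.0844


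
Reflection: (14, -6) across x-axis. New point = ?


Reflection rule for x-axis: (x, -y)
(14, -6) -> (14, 6)

(14, 6)


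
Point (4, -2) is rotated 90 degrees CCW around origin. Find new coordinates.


cos(90) = 0, sin(90) = 1
x' = 4*0 + 2*1 = 2
y' = 4*1 - 2*0 = 4

(2, 4)


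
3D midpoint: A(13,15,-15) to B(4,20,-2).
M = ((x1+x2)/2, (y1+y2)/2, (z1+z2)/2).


Mx = (13+4)/2 = 8.5000
My = (15+20)/2 = 17.5000
Mz = (-15- 2)/2 = -8.5000

M = (8.5000, 17.5000, -8.5000)


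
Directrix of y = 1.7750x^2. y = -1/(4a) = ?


a = 1.7750
1/(4a) = 0.1408
directrix: y = -0.1408 = -0.1408

y = -0.1408


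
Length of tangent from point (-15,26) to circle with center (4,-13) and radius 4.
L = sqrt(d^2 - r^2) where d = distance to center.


d = sqrt((-15-4)^2 + (26+ 13)^2) = sqrt(361+1521) = 43.3820
L = sqrt(1882.0000 - 16) = sqrt(1866.0000) = 43.1972

43.1972


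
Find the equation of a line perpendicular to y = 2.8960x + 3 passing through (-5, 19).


Perpendicular slope = -1/m1 = -1/2.8960 = -0.3453
b2 = y0 - m2*x0 = 19 - 5/2.8960 = 19 - 1.7265 = 17.2735

y = -0.3453x + 17.2735


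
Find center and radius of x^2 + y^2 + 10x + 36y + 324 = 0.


h = -D/2 = -10/2 = -5
k = -E/2 = -36/2 = -18
r^2 = h^2 + k^2 - F = 25 + 324 - 324 = 25
r = 5

Center (-5, -18), radius = 5


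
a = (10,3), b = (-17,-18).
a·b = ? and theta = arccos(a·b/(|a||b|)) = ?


a·b = 10*(-17) + 3*(-18) = -170 - 54 = -224
|a| = sqrt(100+9) = 10.4403
|b| = sqrt(289+324) = 24.7588
cos(theta) = -224/(sqrt(109)*sqrt(613)) = -224/sqrt(66817) = -0.866572
theta = arccos(-224/sqrt(66817)) = 150.0627 degrees

a·b = -224, theta = 150.0627 deg


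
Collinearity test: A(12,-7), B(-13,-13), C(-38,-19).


12*(-13+ 19) - 13*(-19+ 7) - 38*(-7+ 13)
= 72 + 156 - 228 = 0

Yes, collinear (determinant = 0)


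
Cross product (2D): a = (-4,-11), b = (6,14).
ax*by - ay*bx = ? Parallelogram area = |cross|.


cross = -4*14 + 11*6 = -56 + 66 = 10
Parallelogram area = |10| = 10

cross = 10, parallelogram area = 10


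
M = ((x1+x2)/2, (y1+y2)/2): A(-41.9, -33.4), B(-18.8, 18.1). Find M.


Mx = (-41.9 - 18.8)/2 = -60.7/2 = -30.3500
My = (-33.4 + 18.1)/2 = -15.3/2 = -7.6500

(-30.3500, -7.6500)


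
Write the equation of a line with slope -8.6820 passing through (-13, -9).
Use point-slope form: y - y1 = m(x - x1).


y + 9 = -8.6820(x + 13)
y = -8.6820x - 9 + 8.6820*(-13)
y = -8.6820x - 121.8660

y = -8.6820x - 121.8660


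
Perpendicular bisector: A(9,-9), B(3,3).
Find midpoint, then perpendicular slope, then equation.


Midpoint = (6, -3)
Slope of AB = dy/dx = 12/(-6) = -2.0000
Perp slope = -dx/dy = 6/12 = 0.5000
b = My - (perp slope)*Mx = -3 + (-6*6)/12 = -3 - 3.0000 = -6.0000

y = 0.5000x - 6.0000


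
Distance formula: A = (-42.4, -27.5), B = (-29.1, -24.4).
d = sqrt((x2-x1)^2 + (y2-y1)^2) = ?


dx = -29.1 + 42.4 = 13.3
dy = -24.4 + 27.5 = 3.1
d = sqrt(176.89 + 9.61) = sqrt(186.5) = 13.6565

13.6565


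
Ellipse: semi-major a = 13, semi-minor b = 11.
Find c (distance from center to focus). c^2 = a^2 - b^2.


c^2 = 13^2 - 11^2 = 169 - 121 = 48
c = sqrt(48) = 6.9282

c = 6.9282


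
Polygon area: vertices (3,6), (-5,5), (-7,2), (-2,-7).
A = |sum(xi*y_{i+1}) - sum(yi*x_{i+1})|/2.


sum(xi*y_{i+1}) = 3*5 - 5*2 - 7*(-7) - 2*6 = 42
sum(yi*x_{i+1}) = 6*(-5) + 5*(-7) + 2*(-2) - 7*3 = -90
Area = |42 + 90|/2 = 132/2 = 66.0000

66.0000 sq units


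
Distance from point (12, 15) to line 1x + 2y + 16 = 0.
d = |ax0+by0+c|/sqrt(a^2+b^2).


|1*12 + 2*15 + 16| = |58| = 58
sqrt(1 + 4) = sqrt(5) = 2.2361
d = 58/sqrt(5) = 25.9384

25.9384


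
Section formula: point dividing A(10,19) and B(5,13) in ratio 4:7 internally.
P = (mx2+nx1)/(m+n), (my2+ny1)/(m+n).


Px = (4*5 + 7*10)/11 = 90/11 = 8.1818
Py = (4*13 + 7*19)/11 = 185/11 = 16.8182

P = (8.1818, 16.8182)


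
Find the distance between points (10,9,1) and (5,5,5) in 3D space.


dx=-5, dy=-4, dz=4
d = sqrt(25+16+16) = sqrt(57) = 7.5498

7.5498


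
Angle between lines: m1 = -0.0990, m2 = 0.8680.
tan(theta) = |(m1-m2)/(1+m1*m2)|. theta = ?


m1-m2 = -0.967
1+m1*m2 = 0.914068
tan(theta) = |-0.967/0.914068| = 1.057908
theta = arctan(|-0.967/0.914068|) = 46.6118 degrees (acute angle)

46.6118 degrees


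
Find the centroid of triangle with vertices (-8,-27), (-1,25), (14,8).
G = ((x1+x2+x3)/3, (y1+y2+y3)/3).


Gx = (-8- 1+14)/3 = 5/3 = 1.6667
Gy = (-27+25+8)/3 = 6/3 = 2.0000

G = (1.6667, 2.0000)


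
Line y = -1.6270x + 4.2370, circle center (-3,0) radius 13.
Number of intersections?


Substitute y = -1.6270x + 4.2370: (x+ 3)^2 + (-1.6270x+4.2370-0)^2 = 169
Expand to Ax^2 + Bx + C = 0, where b-k = 4.237
A = 1+m^2 = 3.647129
B = 2(m(b-k) - h) = 2(-1.6270*4.237 + 3) = -7.787198
C = h^2 + (b-k)^2 - r^2 = 9 + 17.952169 - 169 = -142.047831
disc = B^2-4AC = 60.6405 + 2072.2671 = 2132.9076
disc > 0

2 intersection points


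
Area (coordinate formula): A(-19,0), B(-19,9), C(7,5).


-19*(9-5) = -76
-19*(5-0) = -95
7*(0-9) = -63
sum = -234
Area = |-234|/2 = 117.0000

117.0000 sq units


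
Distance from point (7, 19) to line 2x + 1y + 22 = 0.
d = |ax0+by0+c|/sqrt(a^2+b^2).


|2*7 + 1*19 + 22| = |55| = 55
sqrt(4 + 1) = sqrt(5) = 2.2361
d = 55/sqrt(5) = 24.5967

24.5967


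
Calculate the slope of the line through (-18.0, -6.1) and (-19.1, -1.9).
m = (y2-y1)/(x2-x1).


dy = -1.9 + 6.1 = 4.2
dx = -19.1 + 18.0 = -1.1
m = 4.2/(-1.1) = -3.8182

m = -3.8182


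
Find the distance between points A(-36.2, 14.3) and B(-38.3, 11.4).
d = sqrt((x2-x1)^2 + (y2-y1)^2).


dx = -38.3 + 36.2 = -2.1
dy = 11.4 - 14.3 = -2.9
d = sqrt(4.41 + 8.41) = sqrt(12.82) = 3.5805

3.5805


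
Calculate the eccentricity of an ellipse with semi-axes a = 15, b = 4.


c = sqrt(225-16) = sqrt(209) = 14.4568
e = c/a = sqrt(209)/15 = 0.9638

e = 0.9638


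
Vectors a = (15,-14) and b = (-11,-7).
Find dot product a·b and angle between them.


a·b = 15*(-11) - 14*(-7) = -165 + 98 = -67
|a| = sqrt(225+196) = 20.5183
|b| = sqrt(121+49) = 13.0384
cos(theta) = -67/(sqrt(421)*sqrt(170)) = -67/sqrt(71570) = -0.250443
theta = arccos(-67/sqrt(71570)) = 104.5037 degrees

a·b = -67, theta = 104.5037 deg


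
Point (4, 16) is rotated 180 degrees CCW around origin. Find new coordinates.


cos(180) = -1, sin(180) = 0
x' = 4*(-1) - 16*0 = -4
y' = 4*0 + 16*(-1) = -16

(-4, -16)


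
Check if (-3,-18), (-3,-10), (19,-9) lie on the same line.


-3*(-10+ 9) - 3*(-9+ 18) + 19*(-18+ 10)
= 3 - 27 - 152 = -176

No, not collinear (determinant = -176)


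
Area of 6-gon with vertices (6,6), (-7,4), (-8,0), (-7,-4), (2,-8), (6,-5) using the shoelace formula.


sum(xi*y_{i+1}) = 6*4 - 7*0 - 8*(-4) - 7*(-8) + 2*(-5) + 6*6 = 138
sum(yi*x_{i+1}) = 6*(-7) + 4*(-8) + 0*(-7) - 4*2 - 8*6 - 5*6 = -160
Area = |138 + 160|/2 = 298/2 = 149.0000

149.0000 sq units


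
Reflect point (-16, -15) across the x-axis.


Reflection rule for x-axis: (x, -y)
(-16, -15) -> (-16, 15)

(-16, 15)


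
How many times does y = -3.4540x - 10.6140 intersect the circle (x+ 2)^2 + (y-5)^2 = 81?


Substitute y = -3.4540x - 10.6140: (x+ 2)^2 + (-3.4540x- 10.6140-5)^2 = 81
Expand to Ax^2 + Bx + C = 0, where b-k = -15.614
A = 1+m^2 = 12.930116
B = 2(m(b-k) - h) = 2(-3.4540*(-15.614) + 2) = 111.861512
C = h^2 + (b-k)^2 - r^2 = 4 + 243.796996 - 81 = 166.796996
disc = B^2-4AC = 12512.9979 - 8626.8180 = 3886.1799
disc > 0

2 intersection points


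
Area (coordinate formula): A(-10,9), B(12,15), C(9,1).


-10*(15-1) = -140
12*(1-9) = -96
9*(9-15) = -54
sum = -290
Area = |-290|/2 = 145.0000

145.0000 sq units


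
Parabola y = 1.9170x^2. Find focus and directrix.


a = 1.9170
1/(4a) = 0.1304
Focus = (0, 0.1304)
Directrix: y = -0.1304

Focus = (0, 0.1304), Directrix: y = -0.1304


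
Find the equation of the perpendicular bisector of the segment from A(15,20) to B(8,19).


Midpoint = (11.5, 19.5)
Slope of AB = dy/dx = -1/(-7) = 0.1429
Perp slope = -dx/dy = -7/1 = -7.0000
b = My - (perp slope)*Mx = 19.5 + (-7*11.5)/(-1) = 19.5 + 80.5000 = 100.0000

y = -7.0000x + 100.0000


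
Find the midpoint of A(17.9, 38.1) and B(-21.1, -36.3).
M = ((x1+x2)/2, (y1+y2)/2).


Mx = (17.9 - 21.1)/2 = -3.2/2 = -1.6000
My = (38.1 - 36.3)/2 = 1.8/2 = 0.9000

(-1.6000, 0.9000)


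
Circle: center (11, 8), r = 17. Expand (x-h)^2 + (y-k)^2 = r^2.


(x-11)^2 + (y-8)^2 = 17^2
D = -2h = -22, E = -2k = -16
F = h^2+k^2-r^2 = 121+64-289 = -104

x^2 + y^2 - 22x - 16y - 104 = 0


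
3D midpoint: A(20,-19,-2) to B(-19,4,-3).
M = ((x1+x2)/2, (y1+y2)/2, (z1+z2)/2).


Mx = (20- 19)/2 = 0.5000
My = (-19+4)/2 = -7.5000
Mz = (-2- 3)/2 = -2.5000

M = (0.5000, -7.5000, -2.5000)
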